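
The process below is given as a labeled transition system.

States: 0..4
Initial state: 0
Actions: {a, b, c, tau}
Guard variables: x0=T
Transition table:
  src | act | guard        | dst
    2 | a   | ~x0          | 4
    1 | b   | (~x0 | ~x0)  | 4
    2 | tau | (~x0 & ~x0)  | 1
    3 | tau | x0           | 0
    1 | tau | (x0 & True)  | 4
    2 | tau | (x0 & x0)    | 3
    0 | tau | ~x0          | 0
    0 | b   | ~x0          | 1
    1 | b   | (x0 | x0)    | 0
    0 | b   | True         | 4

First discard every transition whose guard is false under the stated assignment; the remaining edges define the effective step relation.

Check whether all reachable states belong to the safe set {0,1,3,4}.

Answer: INVARIANT HOLDS

Working:
Allowed set {0,1,3,4}
R = {0,4}
  0: ok
  4: ok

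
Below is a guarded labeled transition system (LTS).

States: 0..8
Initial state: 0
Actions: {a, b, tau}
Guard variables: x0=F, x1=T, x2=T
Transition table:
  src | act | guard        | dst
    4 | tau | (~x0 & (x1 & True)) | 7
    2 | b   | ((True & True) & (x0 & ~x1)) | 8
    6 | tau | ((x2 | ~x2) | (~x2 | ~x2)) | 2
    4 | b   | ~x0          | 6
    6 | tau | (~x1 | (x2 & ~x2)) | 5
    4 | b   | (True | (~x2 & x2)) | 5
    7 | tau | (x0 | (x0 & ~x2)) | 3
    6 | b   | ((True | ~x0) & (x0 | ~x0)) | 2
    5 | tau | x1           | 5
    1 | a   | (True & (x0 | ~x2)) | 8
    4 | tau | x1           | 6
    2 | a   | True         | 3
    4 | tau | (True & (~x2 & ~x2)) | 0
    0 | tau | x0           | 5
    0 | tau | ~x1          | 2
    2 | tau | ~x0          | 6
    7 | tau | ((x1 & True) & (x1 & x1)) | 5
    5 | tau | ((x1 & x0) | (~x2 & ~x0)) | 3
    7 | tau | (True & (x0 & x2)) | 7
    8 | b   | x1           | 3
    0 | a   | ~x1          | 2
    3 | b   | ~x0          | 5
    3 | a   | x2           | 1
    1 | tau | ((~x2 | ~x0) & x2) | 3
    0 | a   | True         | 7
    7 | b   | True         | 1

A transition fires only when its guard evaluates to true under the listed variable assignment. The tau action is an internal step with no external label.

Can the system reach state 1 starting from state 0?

16 transition(s) survive guard evaluation.
depth 0: {0}
depth 1: {7}  now seen {0,7}
depth 2: {1,5}  now seen {0,1,5,7}
depth 3: {3}  now seen {0,1,3,5,7}
R = {0,1,3,5,7}
Path to 1: a·b

Answer: REACHABLE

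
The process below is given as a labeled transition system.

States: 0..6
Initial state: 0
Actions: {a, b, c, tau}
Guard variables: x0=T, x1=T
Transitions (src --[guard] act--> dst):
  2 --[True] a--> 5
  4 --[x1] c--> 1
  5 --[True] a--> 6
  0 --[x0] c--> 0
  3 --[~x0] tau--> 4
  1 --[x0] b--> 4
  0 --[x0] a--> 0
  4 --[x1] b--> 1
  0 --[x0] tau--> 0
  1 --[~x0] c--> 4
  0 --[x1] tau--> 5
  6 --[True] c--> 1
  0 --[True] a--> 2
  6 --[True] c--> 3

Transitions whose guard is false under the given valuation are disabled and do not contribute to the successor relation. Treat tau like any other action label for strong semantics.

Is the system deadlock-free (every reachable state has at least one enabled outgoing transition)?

R = {0,1,2,3,4,5,6}
  0: a→0  a→2  c→0  tau→0  tau→5  [5 out]
  1: b→4  [1 out]
  2: a→5  [1 out]
  3: ∅  [no exit]
  4: b→1  c→1  [2 out]
  5: a→6  [1 out]
  6: c→1  c→3  [2 out]
witness 3: tau·a·c

Answer: DEADLOCK at state 3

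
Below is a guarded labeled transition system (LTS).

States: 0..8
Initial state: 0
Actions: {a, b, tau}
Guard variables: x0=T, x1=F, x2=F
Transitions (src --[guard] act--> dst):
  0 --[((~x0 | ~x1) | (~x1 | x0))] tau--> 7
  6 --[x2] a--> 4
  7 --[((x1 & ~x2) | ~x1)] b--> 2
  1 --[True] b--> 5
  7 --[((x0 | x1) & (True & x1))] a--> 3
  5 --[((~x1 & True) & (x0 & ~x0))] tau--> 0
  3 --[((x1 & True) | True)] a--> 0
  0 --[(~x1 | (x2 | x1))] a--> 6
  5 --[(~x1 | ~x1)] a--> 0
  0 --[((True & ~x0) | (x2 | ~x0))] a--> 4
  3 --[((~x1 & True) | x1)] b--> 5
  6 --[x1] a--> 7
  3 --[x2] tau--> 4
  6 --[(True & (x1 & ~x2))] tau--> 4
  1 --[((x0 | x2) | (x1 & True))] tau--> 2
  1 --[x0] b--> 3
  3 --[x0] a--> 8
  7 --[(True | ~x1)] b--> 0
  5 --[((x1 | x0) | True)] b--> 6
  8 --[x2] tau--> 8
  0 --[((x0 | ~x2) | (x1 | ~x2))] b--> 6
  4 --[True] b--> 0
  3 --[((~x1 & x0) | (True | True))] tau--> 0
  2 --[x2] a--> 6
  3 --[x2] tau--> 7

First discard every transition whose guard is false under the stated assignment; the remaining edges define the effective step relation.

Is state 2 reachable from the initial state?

After dropping false guards: 15 live edges.
L0 = {0}
L1 = {6,7}  now seen {0,6,7}
L2 = {2}  now seen {0,2,6,7}
Reachable = {0,2,6,7}
witness 2: tau·b

Answer: REACHABLE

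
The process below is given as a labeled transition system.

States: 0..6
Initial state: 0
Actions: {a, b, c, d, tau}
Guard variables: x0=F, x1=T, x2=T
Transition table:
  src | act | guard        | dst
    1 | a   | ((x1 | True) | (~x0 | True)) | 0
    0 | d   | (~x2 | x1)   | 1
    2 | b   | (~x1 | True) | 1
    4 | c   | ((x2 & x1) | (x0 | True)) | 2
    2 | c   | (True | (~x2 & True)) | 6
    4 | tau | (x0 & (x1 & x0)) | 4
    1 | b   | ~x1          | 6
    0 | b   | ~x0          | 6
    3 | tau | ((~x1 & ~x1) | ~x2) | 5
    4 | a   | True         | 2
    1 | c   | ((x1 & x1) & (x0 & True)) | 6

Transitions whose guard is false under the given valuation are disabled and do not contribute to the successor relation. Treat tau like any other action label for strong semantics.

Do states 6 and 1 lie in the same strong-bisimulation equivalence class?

Compute ~ classes (split until stable):
  round 0: {{0,1,2,3,4,5,6}}
  round 1: {{0},{1},{2},{3,5,6},{4}}
Fixed point at round 2; 5 class(es).
[6]={3,5,6}  [1]={1}

Answer: NOT BISIMILAR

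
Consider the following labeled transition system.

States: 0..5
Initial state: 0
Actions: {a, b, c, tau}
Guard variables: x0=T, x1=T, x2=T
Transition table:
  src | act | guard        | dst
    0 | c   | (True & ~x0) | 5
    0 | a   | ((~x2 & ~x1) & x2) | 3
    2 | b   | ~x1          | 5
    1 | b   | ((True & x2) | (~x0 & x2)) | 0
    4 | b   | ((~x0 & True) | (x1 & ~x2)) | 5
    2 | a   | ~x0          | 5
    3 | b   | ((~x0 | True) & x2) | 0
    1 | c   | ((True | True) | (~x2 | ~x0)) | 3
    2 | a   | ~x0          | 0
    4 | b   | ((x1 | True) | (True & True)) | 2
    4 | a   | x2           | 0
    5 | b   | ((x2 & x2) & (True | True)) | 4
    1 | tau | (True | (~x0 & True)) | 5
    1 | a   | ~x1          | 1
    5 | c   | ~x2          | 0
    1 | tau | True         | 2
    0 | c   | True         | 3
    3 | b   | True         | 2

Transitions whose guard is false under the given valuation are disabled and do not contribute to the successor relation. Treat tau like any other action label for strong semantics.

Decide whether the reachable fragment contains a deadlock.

Answer: DEADLOCK at state 2

Trace:
R = {0,2,3}
  0: c→3  [deg 1]
  2: ∅  [deadlock]
  3: b→0  b→2  [deg 2]
witness 2: c·b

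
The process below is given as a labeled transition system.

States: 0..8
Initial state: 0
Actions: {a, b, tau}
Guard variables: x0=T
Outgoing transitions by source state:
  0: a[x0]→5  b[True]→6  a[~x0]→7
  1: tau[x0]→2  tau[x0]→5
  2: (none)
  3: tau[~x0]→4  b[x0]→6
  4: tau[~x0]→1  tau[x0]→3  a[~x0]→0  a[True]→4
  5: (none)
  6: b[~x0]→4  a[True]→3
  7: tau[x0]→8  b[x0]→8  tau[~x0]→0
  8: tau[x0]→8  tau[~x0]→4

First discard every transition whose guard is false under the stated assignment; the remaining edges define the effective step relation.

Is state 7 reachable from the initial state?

After dropping false guards: 11 live edges.
Layer 0: {0}
Layer 1: {5,6}  cumulative {0,5,6}
Layer 2: {3}  cumulative {0,3,5,6}
R = {0,3,5,6}

Answer: UNREACHABLE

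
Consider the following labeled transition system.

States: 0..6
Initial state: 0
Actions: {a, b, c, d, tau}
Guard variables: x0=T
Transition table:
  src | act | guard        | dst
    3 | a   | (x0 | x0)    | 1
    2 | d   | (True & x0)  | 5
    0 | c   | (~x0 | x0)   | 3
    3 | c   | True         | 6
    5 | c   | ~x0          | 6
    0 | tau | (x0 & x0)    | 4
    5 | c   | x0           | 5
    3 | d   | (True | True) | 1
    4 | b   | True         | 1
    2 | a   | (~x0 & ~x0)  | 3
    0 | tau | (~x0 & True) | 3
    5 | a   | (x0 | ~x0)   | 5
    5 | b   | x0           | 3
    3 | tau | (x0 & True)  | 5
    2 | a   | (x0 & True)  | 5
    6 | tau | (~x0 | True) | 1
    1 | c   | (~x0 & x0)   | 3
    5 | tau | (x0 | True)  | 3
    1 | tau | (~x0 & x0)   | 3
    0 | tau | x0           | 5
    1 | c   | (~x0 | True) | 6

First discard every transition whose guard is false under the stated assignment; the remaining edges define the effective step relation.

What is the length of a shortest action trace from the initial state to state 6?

Answer: 2

Trace:
Breadth-first toward 6:
  L0 = {0}
  L1 = {3,4,5}
  L2 = {1,6}
first hit 6 at d=2 via c·c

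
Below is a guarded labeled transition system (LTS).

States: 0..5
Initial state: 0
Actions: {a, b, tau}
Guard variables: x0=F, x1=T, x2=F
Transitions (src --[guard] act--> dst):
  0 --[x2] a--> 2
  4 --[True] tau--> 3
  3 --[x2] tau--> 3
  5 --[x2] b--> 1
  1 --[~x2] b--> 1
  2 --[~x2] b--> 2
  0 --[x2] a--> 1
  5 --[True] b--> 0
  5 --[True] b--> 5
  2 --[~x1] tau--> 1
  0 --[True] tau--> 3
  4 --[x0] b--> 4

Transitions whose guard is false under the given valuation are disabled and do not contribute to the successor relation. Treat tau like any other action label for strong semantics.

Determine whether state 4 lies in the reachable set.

6 transition(s) survive guard evaluation.
depth 0: {0}
depth 1: {3}  now seen {0,3}
Reach set: {0,3}

Answer: UNREACHABLE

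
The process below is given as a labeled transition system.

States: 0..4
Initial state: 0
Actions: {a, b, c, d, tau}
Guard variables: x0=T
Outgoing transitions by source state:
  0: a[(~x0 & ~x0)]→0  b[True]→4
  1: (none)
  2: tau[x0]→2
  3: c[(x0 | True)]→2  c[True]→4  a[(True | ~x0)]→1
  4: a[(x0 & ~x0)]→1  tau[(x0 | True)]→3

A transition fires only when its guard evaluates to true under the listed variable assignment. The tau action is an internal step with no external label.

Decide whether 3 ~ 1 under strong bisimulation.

Compute ~ classes (split until stable):
  P[0] = {{0,1,2,3,4}}
  P[1] = {{0},{1},{2,4},{3}}
  P[2] = {{0},{1},{2},{3},{4}}
stable after 3 split(s): 5 block(s)
[3]={3}  [1]={1}

Answer: NOT BISIMILAR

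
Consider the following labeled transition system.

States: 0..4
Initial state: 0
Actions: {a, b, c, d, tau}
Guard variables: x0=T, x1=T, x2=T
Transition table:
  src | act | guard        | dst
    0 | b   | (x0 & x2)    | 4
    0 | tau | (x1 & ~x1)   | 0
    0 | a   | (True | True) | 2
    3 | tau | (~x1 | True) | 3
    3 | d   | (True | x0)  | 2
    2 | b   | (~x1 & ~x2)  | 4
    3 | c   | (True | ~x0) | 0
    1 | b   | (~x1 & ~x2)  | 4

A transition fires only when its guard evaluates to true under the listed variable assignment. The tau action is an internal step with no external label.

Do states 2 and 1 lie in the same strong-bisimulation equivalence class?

Answer: BISIMILAR

Trace:
Compute ~ classes (split until stable):
  π0 = {{0,1,2,3,4}}
  π1 = {{0},{1,2,4},{3}}
Fixed point at round 2; 3 class(es).
[2]={1,2,4}  [1]={1,2,4}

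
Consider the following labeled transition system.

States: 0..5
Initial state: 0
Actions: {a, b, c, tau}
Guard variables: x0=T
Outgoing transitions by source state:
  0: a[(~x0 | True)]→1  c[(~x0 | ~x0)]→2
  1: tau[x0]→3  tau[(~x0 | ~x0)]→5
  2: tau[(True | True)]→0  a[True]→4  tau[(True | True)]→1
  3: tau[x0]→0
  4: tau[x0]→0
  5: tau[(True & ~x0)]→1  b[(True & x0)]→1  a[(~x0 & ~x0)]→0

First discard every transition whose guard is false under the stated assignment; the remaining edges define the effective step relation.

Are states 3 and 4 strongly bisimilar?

Bisimulation quotient by refinement:
  π0 = {{0,1,2,3,4,5}}
  π1 = {{0},{1,3,4},{2},{5}}
  π2 = {{0},{1},{2},{3,4},{5}}
5 equivalence class(es) (converged in 3)
class of 3: {3,4}; class of 4: {3,4}

Answer: BISIMILAR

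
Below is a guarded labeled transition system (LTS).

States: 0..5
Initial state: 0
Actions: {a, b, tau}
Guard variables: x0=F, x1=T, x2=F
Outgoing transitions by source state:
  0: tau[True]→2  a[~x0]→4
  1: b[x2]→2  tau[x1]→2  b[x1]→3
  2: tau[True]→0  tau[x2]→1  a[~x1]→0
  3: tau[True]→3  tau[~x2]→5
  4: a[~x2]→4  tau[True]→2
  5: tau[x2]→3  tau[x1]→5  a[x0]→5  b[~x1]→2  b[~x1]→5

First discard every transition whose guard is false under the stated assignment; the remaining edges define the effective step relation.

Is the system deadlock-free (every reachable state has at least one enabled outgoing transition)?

Answer: DEADLOCK-FREE

Trace:
Reach set: {0,2,4}
  0: a→4  tau→2  [deg 2]
  2: tau→0  [deg 1]
  4: a→4  tau→2  [deg 2]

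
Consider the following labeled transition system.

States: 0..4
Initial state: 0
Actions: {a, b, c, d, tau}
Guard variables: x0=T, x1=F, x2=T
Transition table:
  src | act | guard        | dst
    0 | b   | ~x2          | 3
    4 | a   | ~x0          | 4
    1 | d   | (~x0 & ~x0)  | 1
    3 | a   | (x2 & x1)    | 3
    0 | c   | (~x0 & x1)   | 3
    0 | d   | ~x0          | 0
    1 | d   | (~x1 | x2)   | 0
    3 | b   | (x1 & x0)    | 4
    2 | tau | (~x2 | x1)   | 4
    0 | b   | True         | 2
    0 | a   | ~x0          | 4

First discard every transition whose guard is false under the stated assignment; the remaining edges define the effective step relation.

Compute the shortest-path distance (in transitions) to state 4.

Answer: UNREACHABLE

Trace:
Breadth-first toward 4:
  depth 0: {0}
  depth 1: {2}
4 never appears.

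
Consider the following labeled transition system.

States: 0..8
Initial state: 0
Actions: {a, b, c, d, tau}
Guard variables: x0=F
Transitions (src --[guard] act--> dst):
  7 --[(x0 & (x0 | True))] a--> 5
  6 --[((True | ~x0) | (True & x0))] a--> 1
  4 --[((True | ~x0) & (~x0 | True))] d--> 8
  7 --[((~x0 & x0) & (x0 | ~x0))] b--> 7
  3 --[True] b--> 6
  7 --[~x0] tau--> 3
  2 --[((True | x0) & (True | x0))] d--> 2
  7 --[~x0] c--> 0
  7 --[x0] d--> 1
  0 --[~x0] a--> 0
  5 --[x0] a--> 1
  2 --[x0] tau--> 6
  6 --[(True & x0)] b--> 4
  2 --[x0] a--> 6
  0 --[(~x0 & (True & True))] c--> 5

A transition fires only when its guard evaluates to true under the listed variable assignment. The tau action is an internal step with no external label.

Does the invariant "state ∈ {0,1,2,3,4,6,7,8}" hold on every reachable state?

Safe = {0,1,2,3,4,6,7,8}
Reach set: {0,5}
  0: ok
  5: ✗ unsafe
witness against invariant: c → 5

Answer: INVARIANT VIOLATED at state 5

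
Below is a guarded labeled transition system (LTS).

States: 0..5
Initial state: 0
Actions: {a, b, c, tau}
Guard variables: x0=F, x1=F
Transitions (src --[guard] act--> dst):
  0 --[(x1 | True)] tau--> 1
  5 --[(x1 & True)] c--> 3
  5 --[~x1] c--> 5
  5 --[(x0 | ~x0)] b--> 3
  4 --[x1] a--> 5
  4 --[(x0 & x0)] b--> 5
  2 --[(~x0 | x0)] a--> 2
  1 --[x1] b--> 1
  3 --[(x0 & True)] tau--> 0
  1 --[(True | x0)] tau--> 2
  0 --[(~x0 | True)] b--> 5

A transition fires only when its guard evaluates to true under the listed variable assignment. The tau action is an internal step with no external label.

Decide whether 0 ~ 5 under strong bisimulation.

Answer: NOT BISIMILAR

Trace:
Refine partition for ~:
  round 0: {{0,1,2,3,4,5}}
  round 1: {{0},{1},{2},{3,4},{5}}
stable after 2 split(s): 5 block(s)
[0]={0}  [5]={5}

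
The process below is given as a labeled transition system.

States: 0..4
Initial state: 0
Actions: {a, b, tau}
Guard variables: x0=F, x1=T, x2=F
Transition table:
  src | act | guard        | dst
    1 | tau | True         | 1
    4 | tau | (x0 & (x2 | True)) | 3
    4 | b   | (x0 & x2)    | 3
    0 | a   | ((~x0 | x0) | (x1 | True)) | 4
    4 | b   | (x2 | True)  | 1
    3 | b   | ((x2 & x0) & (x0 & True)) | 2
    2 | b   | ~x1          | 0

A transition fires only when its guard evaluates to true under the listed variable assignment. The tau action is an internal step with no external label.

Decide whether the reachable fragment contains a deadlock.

Reach set: {0,1,4}
  0: a→4  [1 exit(s)]
  1: tau→1  [1 exit(s)]
  4: b→1  [1 exit(s)]

Answer: DEADLOCK-FREE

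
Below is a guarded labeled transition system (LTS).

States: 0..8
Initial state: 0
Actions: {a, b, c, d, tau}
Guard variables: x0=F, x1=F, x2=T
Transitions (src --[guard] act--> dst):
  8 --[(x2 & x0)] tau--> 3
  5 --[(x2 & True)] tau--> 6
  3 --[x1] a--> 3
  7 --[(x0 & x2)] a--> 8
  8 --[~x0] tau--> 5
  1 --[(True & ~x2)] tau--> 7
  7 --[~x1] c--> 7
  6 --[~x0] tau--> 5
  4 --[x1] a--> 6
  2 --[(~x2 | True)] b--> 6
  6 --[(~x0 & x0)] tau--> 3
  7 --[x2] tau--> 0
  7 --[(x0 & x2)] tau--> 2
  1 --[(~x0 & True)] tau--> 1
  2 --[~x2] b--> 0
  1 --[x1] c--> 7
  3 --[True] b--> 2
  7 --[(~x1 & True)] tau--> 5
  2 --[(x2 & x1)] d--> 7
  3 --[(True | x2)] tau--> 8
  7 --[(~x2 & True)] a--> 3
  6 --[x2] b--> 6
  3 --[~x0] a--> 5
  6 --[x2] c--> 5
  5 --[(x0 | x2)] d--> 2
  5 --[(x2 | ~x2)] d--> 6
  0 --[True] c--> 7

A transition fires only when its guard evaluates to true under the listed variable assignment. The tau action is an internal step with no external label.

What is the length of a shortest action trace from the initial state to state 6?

BFS to 6:
  depth 0: {0}
  depth 1: {7}
  depth 2: {5}
  depth 3: {2,6}
depth(6)=3, e.g. c·tau·d

Answer: 3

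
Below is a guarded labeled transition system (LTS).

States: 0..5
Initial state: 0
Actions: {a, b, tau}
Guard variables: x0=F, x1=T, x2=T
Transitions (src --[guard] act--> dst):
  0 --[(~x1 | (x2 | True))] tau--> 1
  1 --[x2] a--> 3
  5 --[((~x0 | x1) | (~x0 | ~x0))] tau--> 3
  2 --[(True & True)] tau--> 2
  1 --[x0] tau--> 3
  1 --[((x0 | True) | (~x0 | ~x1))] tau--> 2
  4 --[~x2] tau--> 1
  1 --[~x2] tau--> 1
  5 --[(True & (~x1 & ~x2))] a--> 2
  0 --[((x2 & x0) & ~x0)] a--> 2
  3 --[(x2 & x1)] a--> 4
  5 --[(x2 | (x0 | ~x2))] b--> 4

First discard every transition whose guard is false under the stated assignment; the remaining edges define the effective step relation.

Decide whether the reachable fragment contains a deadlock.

Answer: DEADLOCK at state 4

Trace:
R = {0,1,2,3,4}
  0: tau→1  [1 out]
  1: a→3  tau→2  [2 out]
  2: tau→2  [1 out]
  3: a→4  [1 out]
  4: ∅  [deadlock]
witness 4: tau·a·a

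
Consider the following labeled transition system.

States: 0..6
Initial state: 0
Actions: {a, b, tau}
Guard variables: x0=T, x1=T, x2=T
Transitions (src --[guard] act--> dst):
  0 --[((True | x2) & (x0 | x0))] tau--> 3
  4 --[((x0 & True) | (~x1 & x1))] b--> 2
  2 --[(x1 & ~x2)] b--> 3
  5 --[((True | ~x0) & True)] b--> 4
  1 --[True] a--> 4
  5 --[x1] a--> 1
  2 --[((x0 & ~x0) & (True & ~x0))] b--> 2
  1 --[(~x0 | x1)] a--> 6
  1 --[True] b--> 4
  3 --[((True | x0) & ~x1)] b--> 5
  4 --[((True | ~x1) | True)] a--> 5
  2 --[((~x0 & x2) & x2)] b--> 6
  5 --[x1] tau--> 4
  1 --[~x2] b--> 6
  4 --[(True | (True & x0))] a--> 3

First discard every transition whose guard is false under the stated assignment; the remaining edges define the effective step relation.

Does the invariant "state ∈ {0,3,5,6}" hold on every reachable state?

Answer: INVARIANT HOLDS

Analysis:
Inv-set: {0,3,5,6}
Reach set: {0,3}
  0: safe
  3: safe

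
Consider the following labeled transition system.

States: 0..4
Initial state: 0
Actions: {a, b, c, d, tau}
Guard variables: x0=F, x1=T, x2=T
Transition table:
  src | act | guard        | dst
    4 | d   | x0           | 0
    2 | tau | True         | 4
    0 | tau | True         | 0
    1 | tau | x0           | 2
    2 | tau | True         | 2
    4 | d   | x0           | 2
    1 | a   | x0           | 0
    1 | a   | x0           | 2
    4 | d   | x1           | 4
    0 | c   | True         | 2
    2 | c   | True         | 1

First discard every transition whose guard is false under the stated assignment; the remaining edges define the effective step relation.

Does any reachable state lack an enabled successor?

Reachable = {0,1,2,4}
  0: c→2  tau→0  [2 out]
  1: ∅  [no exit]
  2: c→1  tau→2  tau→4  [3 out]
  4: d→4  [1 out]
witness 1: c·c

Answer: DEADLOCK at state 1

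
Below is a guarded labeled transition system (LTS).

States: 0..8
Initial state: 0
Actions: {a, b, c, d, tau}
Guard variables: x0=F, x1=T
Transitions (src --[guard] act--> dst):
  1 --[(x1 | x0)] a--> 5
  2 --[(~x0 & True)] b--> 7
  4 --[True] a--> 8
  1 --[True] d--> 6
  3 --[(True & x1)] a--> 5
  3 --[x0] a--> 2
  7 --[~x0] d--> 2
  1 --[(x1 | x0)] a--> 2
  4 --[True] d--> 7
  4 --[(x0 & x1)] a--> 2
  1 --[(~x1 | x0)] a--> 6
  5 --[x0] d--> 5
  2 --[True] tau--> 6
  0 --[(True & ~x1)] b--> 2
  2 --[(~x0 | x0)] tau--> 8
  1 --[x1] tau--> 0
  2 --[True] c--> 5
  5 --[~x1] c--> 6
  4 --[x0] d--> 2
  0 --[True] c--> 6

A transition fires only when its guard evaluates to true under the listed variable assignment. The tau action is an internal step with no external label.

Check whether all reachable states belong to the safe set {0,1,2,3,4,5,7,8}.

Allowed set {0,1,2,3,4,5,7,8}
Reachable = {0,6}
  0: safe
  6: outside
reach 6 via c — violates

Answer: INVARIANT VIOLATED at state 6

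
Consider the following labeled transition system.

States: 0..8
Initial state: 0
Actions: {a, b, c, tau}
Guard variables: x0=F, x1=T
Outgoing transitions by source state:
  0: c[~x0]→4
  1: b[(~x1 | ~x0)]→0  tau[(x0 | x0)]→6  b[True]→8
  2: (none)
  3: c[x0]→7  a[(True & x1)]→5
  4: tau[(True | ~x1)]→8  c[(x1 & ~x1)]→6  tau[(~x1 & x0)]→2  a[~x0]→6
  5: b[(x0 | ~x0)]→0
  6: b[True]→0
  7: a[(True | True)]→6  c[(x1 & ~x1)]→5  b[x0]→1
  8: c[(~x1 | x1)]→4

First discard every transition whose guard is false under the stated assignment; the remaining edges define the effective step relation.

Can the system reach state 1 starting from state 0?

After dropping false guards: 10 live edges.
L0 = {0}
L1 = {4}  total {0,4}
L2 = {6,8}  total {0,4,6,8}
Reachable = {0,4,6,8}

Answer: UNREACHABLE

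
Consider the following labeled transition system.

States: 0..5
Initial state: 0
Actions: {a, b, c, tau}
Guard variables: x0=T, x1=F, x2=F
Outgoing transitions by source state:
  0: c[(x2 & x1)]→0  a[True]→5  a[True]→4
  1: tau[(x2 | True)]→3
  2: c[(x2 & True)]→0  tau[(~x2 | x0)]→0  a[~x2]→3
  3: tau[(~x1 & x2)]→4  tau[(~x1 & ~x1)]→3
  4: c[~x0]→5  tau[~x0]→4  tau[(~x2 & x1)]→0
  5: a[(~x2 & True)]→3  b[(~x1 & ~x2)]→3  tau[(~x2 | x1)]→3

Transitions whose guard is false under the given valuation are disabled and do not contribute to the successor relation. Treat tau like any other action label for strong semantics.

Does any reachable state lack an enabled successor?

Answer: DEADLOCK at state 4

Trace:
Reachable = {0,3,4,5}
  0: a→4  a→5  [2 exit(s)]
  3: tau→3  [1 exit(s)]
  4: ∅  [no exit]
  5: a→3  b→3  tau→3  [3 exit(s)]
trace reaching 4: a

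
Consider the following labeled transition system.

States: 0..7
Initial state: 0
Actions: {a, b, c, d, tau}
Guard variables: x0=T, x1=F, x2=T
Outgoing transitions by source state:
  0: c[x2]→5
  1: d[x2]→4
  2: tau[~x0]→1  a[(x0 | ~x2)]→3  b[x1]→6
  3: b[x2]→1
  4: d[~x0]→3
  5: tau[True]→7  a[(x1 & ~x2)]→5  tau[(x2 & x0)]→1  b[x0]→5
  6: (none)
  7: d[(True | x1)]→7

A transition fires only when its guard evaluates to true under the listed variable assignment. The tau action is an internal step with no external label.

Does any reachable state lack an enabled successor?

Answer: DEADLOCK at state 4

Working:
Reachable = {0,1,4,5,7}
  0: c→5  [1 out]
  1: d→4  [1 out]
  4: ∅  [deadlock]
  5: b→5  tau→1  tau→7  [3 out]
  7: d→7  [1 out]
Path to 4: c·tau·d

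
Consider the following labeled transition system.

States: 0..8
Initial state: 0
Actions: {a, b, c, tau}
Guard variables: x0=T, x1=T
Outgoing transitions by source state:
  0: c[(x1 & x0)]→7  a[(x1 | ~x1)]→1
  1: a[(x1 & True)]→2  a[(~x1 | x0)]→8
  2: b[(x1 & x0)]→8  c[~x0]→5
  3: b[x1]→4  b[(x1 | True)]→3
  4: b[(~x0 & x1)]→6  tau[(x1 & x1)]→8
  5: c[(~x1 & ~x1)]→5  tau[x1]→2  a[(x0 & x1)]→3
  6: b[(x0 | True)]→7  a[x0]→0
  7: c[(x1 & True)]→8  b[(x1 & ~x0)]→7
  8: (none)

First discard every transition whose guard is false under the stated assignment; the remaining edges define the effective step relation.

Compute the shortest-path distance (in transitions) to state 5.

Answer: UNREACHABLE

Working:
Layered search for 5:
  L0 = {0}
  L1 = {1,7}
  L2 = {2,8}
5 never appears.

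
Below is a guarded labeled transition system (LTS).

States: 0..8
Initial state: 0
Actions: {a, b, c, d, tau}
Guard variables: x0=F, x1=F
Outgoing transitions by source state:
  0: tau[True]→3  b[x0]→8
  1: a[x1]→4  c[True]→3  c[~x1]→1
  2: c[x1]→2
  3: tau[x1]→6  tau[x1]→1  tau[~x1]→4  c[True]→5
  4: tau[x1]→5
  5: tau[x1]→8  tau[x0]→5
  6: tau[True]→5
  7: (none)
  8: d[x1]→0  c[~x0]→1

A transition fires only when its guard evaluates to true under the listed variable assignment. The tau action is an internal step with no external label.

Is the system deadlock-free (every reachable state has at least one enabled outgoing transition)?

Reach set: {0,3,4,5}
  0: tau→3  [deg 1]
  3: c→5  tau→4  [deg 2]
  4: ∅  [deadlock]
  5: ∅  [deadlock]
witness 4: tau·tau

Answer: DEADLOCK at state 4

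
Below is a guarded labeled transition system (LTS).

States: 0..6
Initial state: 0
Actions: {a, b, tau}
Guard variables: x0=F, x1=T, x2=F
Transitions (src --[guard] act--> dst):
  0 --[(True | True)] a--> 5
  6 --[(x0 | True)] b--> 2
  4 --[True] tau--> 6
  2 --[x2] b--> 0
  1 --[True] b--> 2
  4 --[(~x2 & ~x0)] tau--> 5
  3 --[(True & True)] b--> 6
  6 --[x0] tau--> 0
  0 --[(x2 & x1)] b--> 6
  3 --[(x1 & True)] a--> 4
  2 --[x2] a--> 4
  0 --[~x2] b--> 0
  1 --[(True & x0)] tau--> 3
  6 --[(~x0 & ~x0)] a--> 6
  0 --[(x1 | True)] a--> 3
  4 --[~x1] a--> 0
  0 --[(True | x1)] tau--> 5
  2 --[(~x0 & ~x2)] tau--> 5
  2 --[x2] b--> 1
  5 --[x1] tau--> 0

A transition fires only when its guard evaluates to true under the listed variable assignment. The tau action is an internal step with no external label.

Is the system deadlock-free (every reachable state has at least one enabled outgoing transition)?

Reachable = {0,2,3,4,5,6}
  0: a→3  a→5  b→0  tau→5  [4 exit(s)]
  2: tau→5  [1 exit(s)]
  3: a→4  b→6  [2 exit(s)]
  4: tau→5  tau→6  [2 exit(s)]
  5: tau→0  [1 exit(s)]
  6: a→6  b→2  [2 exit(s)]

Answer: DEADLOCK-FREE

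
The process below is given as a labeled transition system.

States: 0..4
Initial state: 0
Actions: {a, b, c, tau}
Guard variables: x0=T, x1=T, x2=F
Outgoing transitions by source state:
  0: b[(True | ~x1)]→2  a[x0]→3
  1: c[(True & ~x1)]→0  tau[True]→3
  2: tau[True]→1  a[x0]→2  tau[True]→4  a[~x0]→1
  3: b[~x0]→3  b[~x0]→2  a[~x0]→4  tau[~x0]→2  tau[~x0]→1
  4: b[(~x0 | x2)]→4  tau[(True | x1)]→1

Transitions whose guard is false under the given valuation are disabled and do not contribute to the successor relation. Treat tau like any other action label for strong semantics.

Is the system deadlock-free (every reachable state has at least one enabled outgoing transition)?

Reach set: {0,1,2,3,4}
  0: a→3  b→2  [deg 2]
  1: tau→3  [deg 1]
  2: a→2  tau→1  tau→4  [deg 3]
  3: ∅  [no exit]
  4: tau→1  [deg 1]
trace reaching 3: a

Answer: DEADLOCK at state 3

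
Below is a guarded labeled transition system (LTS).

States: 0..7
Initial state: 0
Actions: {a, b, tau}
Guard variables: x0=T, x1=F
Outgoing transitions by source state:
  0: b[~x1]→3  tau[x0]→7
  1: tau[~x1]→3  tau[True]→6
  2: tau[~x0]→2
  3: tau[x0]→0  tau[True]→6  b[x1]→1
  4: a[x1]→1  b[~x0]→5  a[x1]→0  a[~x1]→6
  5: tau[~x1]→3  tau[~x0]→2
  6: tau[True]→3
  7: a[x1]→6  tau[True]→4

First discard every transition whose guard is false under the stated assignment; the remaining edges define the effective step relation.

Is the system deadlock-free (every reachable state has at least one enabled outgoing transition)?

Reach set: {0,3,4,6,7}
  0: b→3  tau→7  [deg 2]
  3: tau→0  tau→6  [deg 2]
  4: a→6  [deg 1]
  6: tau→3  [deg 1]
  7: tau→4  [deg 1]

Answer: DEADLOCK-FREE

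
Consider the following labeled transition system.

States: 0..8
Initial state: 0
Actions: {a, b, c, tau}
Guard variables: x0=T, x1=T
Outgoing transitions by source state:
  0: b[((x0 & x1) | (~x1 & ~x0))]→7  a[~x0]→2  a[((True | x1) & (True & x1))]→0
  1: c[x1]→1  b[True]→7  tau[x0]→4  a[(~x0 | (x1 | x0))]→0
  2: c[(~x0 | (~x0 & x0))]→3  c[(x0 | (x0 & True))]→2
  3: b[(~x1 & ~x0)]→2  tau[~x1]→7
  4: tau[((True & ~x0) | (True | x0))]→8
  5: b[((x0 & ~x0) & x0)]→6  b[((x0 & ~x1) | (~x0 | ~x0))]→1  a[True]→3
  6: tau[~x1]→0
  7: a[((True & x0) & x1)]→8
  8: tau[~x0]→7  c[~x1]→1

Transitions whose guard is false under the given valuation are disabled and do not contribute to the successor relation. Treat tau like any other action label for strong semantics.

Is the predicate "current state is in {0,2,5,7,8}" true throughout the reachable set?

Allowed set {0,2,5,7,8}
Reachable = {0,7,8}
  0: ok
  7: ok
  8: ok

Answer: INVARIANT HOLDS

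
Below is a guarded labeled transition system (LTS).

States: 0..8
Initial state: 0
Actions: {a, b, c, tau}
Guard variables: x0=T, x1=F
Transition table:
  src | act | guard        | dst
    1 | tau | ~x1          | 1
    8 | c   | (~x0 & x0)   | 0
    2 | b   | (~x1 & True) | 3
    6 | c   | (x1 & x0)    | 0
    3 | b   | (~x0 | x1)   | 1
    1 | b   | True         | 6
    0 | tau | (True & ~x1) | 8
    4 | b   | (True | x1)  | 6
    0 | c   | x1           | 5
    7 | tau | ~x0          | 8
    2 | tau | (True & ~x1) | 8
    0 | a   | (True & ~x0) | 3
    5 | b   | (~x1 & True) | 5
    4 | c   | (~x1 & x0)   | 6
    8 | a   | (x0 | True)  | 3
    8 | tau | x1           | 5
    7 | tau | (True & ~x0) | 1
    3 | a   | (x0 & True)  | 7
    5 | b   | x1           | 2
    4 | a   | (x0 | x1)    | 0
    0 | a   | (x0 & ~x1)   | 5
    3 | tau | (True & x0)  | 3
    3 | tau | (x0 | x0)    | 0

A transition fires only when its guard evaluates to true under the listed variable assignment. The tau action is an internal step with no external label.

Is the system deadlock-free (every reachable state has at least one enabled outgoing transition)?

Answer: DEADLOCK at state 7

Trace:
Reachable = {0,3,5,7,8}
  0: a→5  tau→8  [2 out]
  3: a→7  tau→0  tau→3  [3 out]
  5: b→5  [1 out]
  7: ∅  [deadlock]
  8: a→3  [1 out]
witness 7: tau·a·a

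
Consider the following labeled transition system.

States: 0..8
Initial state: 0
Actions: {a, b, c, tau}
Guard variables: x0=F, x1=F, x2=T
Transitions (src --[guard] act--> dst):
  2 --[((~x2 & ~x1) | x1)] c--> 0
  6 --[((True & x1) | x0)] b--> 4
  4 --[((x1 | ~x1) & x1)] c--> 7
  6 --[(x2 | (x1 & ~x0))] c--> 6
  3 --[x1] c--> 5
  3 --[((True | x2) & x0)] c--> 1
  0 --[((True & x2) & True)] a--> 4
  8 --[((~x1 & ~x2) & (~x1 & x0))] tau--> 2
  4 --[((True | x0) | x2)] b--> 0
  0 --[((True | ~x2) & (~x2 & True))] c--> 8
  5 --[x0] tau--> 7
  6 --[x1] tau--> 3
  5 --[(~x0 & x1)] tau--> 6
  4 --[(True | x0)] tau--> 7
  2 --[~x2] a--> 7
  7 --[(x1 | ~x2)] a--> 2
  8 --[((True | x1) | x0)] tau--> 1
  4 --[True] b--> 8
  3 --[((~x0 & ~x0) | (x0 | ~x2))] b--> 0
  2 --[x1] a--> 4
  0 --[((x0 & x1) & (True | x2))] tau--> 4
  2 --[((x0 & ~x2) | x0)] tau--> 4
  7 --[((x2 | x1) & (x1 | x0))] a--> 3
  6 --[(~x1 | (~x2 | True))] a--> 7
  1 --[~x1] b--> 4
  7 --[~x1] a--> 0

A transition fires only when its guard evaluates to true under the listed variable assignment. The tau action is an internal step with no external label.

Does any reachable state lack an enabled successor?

Answer: DEADLOCK-FREE

Working:
Reachable = {0,1,4,7,8}
  0: a→4  [1 exit(s)]
  1: b→4  [1 exit(s)]
  4: b→0  b→8  tau→7  [3 exit(s)]
  7: a→0  [1 exit(s)]
  8: tau→1  [1 exit(s)]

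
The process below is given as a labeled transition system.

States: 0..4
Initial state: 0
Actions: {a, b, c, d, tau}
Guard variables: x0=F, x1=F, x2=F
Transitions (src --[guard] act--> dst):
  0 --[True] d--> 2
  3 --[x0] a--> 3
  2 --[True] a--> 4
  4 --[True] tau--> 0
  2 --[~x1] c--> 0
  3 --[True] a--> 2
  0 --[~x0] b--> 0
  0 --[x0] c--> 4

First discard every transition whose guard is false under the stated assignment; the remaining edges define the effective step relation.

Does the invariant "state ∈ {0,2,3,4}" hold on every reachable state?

Answer: INVARIANT HOLDS

Trace:
Inv-set: {0,2,3,4}
R = {0,2,4}
  0: ok
  2: ok
  4: ok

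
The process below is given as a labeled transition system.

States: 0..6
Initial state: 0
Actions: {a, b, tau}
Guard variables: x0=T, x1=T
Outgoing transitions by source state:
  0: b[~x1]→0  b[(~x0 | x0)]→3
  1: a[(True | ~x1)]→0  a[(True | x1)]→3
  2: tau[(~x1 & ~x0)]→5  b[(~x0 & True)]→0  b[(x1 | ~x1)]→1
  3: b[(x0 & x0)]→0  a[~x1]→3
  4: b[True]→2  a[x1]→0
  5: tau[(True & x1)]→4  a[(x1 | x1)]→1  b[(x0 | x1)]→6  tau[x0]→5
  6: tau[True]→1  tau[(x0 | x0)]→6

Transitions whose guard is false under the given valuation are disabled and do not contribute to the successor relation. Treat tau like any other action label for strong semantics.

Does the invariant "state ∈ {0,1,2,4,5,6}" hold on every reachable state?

Answer: INVARIANT VIOLATED at state 3

Analysis:
Safe = {0,1,2,4,5,6}
Reachable = {0,3}
  0: safe
  3: VIOLATES
witness against invariant: b → 3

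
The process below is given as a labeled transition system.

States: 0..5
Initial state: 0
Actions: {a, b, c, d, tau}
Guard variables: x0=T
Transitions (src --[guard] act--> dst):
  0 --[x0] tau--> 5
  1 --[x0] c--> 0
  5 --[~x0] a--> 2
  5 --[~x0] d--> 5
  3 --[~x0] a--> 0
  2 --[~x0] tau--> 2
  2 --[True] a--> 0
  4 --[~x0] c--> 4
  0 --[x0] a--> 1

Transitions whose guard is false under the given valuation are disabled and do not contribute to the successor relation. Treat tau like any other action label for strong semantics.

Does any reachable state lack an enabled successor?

Reachable = {0,1,5}
  0: a→1  tau→5  [2 out]
  1: c→0  [1 out]
  5: ∅  [STUCK]
Path to 5: tau

Answer: DEADLOCK at state 5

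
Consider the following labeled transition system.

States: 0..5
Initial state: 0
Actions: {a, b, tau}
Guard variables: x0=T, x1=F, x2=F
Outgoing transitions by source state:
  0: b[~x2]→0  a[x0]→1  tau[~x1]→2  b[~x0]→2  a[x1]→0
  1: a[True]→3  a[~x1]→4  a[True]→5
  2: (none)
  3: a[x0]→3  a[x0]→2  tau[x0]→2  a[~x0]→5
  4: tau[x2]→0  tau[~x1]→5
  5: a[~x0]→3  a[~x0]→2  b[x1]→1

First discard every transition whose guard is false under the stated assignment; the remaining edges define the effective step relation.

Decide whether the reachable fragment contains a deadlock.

Answer: DEADLOCK at state 2

Working:
R = {0,1,2,3,4,5}
  0: a→1  b→0  tau→2  [deg 3]
  1: a→3  a→4  a→5  [deg 3]
  2: ∅  [no exit]
  3: a→2  a→3  tau→2  [deg 3]
  4: tau→5  [deg 1]
  5: ∅  [no exit]
trace reaching 2: tau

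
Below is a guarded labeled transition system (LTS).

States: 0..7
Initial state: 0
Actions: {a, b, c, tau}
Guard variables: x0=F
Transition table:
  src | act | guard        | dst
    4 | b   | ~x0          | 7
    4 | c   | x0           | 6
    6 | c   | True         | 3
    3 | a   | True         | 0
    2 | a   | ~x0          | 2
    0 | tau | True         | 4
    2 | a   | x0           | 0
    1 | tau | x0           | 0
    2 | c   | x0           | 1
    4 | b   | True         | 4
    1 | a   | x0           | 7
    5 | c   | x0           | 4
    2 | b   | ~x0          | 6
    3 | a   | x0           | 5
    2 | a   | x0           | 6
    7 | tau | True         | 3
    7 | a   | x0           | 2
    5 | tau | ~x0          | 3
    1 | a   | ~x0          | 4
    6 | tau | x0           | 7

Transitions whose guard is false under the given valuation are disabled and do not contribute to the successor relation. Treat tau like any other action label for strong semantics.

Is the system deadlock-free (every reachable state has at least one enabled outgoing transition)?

R = {0,3,4,7}
  0: tau→4  [1 out]
  3: a→0  [1 out]
  4: b→4  b→7  [2 out]
  7: tau→3  [1 out]

Answer: DEADLOCK-FREE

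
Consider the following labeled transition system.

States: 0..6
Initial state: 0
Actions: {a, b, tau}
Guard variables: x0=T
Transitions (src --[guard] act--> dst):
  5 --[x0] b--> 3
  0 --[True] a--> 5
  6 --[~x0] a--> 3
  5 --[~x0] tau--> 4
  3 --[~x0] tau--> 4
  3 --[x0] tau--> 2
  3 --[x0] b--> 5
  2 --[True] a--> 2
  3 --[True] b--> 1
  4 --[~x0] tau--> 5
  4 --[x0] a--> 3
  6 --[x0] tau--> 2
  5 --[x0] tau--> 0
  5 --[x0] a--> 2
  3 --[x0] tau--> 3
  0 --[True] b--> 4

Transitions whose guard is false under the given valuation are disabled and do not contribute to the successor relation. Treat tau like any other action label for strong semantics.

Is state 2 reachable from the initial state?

Answer: REACHABLE

Working:
12 transition(s) survive guard evaluation.
depth 0: {0}
depth 1: {4,5}  total {0,4,5}
depth 2: {2,3}  total {0,2,3,4,5}
depth 3: {1}  total {0,1,2,3,4,5}
Reach set: {0,1,2,3,4,5}
witness 2: a·a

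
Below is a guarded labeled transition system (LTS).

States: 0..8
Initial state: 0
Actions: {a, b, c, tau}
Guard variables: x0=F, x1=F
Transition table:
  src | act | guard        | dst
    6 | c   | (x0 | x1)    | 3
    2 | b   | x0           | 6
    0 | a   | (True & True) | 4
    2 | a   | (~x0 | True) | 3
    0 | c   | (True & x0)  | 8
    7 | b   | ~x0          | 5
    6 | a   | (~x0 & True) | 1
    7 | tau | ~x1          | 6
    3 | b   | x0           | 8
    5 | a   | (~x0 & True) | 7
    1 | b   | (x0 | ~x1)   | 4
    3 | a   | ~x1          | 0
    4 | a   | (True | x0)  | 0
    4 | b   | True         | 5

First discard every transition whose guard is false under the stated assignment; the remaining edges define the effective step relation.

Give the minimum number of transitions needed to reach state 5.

Layered search for 5:
  Layer 0: {0}
  Layer 1: {4}
  Layer 2: {5}
first hit 5 at d=2 via a·b

Answer: 2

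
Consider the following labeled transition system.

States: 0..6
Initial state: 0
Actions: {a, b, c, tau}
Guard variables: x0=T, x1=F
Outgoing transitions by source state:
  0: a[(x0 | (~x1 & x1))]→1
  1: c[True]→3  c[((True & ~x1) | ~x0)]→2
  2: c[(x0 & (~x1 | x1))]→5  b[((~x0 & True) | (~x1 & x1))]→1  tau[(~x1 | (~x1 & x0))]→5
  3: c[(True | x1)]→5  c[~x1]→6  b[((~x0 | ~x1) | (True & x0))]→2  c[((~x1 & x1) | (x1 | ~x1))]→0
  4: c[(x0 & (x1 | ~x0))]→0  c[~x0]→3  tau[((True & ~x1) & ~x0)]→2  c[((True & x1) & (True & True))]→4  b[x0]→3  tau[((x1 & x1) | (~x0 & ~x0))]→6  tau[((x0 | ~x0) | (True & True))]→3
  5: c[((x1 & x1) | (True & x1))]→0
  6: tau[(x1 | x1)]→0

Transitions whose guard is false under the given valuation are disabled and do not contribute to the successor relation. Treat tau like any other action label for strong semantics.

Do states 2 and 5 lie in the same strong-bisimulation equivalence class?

Answer: NOT BISIMILAR

Trace:
Refine partition for ~:
  P[0] = {{0,1,2,3,4,5,6}}
  P[1] = {{0},{1},{2},{3},{4},{5,6}}
6 equivalence class(es) (converged in 2)
[2]={2}  [5]={5,6}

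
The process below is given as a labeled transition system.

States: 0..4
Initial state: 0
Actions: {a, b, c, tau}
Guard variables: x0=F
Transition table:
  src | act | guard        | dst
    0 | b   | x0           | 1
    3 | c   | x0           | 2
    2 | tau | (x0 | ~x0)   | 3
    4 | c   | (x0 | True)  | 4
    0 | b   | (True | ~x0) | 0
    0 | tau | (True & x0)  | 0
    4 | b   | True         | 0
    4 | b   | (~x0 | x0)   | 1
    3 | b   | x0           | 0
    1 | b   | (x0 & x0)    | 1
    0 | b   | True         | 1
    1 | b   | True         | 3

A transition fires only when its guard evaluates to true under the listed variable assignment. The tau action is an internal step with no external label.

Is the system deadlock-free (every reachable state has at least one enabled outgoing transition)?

Answer: DEADLOCK at state 3

Trace:
R = {0,1,3}
  0: b→0  b→1  [2 out]
  1: b→3  [1 out]
  3: ∅  [no exit]
witness 3: b·b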